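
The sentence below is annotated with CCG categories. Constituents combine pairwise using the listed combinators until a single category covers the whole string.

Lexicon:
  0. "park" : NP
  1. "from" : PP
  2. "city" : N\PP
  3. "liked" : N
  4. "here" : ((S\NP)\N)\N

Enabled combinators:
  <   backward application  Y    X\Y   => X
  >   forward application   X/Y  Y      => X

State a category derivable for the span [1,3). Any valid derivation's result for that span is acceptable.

N

[0,5] S   <
  [0,1] "park" : NP
  [1,5] S\NP   <
    [1,3] N   <
      [1,2] "from" : PP
      [2,3] "city" : N\PP
    [3,5] (S\NP)\N   <
      [3,4] "liked" : N
      [4,5] "here" : ((S\NP)\N)\N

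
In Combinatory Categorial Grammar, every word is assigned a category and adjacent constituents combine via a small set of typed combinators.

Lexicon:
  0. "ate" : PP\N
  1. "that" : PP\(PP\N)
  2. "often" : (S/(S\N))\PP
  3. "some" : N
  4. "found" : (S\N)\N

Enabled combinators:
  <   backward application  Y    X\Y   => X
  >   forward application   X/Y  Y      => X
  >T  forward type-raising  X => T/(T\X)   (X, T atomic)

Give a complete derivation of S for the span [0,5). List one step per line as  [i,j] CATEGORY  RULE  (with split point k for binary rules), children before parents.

[0,5] S   >
  [0,3] S/(S\N)   <
    [0,2] PP   <
      [0,1] "ate" : PP\N
      [1,2] "that" : PP\(PP\N)
    [2,3] "often" : (S/(S\N))\PP
  [3,5] S\N   <
    [3,4] "some" : N
    [4,5] "found" : (S\N)\N

[0,1] PP\N  lex  "ate"
[1,2] PP\(PP\N)  lex  "that"
[0,2] PP  <  k=1
[2,3] (S/(S\N))\PP  lex  "often"
[0,3] S/(S\N)  <  k=2
[3,4] N  lex  "some"
[4,5] (S\N)\N  lex  "found"
[3,5] S\N  <  k=4
[0,5] S  >  k=3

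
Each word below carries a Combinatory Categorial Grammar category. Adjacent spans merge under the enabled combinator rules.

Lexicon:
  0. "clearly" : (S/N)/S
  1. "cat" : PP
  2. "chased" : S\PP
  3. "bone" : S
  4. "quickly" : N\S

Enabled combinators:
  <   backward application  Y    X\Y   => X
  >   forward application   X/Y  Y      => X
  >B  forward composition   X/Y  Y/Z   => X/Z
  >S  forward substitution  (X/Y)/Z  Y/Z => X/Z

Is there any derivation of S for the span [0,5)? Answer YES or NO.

YES

[0,5] S   >
  [0,3] S/N   >
    [0,1] "clearly" : (S/N)/S
    [1,3] S   <
      [1,2] "cat" : PP
      [2,3] "chased" : S\PP
  [3,5] N   <
    [3,4] "bone" : S
    [4,5] "quickly" : N\S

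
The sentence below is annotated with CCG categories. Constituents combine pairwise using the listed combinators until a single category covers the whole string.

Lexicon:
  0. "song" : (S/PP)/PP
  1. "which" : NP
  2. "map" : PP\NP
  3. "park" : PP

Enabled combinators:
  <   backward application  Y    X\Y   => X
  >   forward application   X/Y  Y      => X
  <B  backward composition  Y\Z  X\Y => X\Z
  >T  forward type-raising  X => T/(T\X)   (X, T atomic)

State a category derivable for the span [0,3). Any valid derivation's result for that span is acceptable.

S/PP

[0,4] S   >
  [0,3] S/PP   >
    [0,1] "song" : (S/PP)/PP
    [1,3] PP   >
      [1,2] PP/(PP\NP)   >T
        [1,2] "which" : NP
      [2,3] "map" : PP\NP
  [3,4] "park" : PP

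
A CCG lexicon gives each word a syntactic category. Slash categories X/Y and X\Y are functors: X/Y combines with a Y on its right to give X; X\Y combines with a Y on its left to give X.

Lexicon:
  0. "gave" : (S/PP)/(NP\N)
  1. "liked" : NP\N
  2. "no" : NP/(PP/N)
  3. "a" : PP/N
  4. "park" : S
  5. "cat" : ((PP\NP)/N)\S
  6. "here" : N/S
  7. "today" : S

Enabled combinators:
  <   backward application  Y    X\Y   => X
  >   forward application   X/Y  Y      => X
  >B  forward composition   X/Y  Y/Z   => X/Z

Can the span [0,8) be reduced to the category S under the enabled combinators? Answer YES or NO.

YES

[0,8] S   >
  [0,2] S/PP   >
    [0,1] "gave" : (S/PP)/(NP\N)
    [1,2] "liked" : NP\N
  [2,8] PP   <
    [2,4] NP   >
      [2,3] "no" : NP/(PP/N)
      [3,4] "a" : PP/N
    [4,8] PP\NP   >
      [4,6] (PP\NP)/N   <
        [4,5] "park" : S
        [5,6] "cat" : ((PP\NP)/N)\S
      [6,8] N   >
        [6,7] "here" : N/S
        [7,8] "today" : S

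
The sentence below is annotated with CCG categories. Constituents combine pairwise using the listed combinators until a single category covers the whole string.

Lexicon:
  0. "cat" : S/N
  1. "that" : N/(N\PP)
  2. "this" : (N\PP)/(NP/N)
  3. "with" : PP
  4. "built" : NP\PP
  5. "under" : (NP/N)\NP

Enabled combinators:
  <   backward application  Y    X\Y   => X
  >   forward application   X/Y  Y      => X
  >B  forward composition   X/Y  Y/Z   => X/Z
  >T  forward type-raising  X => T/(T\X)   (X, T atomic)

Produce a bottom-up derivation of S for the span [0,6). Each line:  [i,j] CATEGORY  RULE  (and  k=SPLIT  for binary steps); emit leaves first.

[0,6] S   >
  [0,1] "cat" : S/N
  [1,6] N   >
    [1,2] "that" : N/(N\PP)
    [2,6] N\PP   >
      [2,3] "this" : (N\PP)/(NP/N)
      [3,6] NP/N   <
        [3,5] NP   <
          [3,4] "with" : PP
          [4,5] "built" : NP\PP
        [5,6] "under" : (NP/N)\NP

[0,1] S/N  lex  "cat"
[1,2] N/(N\PP)  lex  "that"
[2,3] (N\PP)/(NP/N)  lex  "this"
[3,4] PP  lex  "with"
[4,5] NP\PP  lex  "built"
[3,5] NP  <  k=4
[5,6] (NP/N)\NP  lex  "under"
[3,6] NP/N  <  k=5
[2,6] N\PP  >  k=3
[1,6] N  >  k=2
[0,6] S  >  k=1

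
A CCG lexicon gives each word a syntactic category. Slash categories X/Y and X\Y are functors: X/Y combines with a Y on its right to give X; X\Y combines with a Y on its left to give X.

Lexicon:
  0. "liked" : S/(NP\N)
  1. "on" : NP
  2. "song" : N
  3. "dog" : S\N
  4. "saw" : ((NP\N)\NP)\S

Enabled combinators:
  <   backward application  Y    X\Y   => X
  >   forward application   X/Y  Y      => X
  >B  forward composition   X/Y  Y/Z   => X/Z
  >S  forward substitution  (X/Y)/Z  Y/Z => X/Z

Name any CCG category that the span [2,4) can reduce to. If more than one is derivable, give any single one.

S

[0,5] S   >
  [0,1] "liked" : S/(NP\N)
  [1,5] NP\N   <
    [1,2] "on" : NP
    [2,5] (NP\N)\NP   <
      [2,4] S   <
        [2,3] "song" : N
        [3,4] "dog" : S\N
      [4,5] "saw" : ((NP\N)\NP)\S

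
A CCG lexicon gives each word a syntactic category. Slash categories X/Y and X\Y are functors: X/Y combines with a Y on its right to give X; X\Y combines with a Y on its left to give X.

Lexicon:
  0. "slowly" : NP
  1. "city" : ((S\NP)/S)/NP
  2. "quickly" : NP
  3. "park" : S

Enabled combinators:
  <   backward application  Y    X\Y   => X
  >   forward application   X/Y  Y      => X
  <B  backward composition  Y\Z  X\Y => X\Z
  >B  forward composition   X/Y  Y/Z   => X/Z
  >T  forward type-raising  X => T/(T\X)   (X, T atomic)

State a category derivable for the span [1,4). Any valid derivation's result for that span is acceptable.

S\NP

[0,4] S   >
  [0,1] S/(S\NP)   >T
    [0,1] "slowly" : NP
  [1,4] S\NP   >
    [1,3] (S\NP)/S   >
      [1,2] "city" : ((S\NP)/S)/NP
      [2,3] "quickly" : NP
    [3,4] "park" : S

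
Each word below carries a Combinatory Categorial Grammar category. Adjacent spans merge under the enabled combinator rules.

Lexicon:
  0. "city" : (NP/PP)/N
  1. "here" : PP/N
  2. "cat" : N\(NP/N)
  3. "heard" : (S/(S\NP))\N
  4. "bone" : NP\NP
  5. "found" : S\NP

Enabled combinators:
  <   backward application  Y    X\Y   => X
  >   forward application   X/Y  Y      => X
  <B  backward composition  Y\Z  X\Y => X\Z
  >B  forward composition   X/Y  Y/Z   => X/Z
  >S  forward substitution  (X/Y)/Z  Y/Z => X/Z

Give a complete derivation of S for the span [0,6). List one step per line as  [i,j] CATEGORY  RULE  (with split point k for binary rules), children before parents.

[0,1] (NP/PP)/N  lex  "city"
[1,2] PP/N  lex  "here"
[0,2] NP/N  >S  k=1
[2,3] N\(NP/N)  lex  "cat"
[0,3] N  <  k=2
[3,4] (S/(S\NP))\N  lex  "heard"
[0,4] S/(S\NP)  <  k=3
[4,5] NP\NP  lex  "bone"
[5,6] S\NP  lex  "found"
[4,6] S\NP  <B  k=5
[0,6] S  >  k=4

[0,6] S   >
  [0,4] S/(S\NP)   <
    [0,3] N   <
      [0,2] NP/N   >S
        [0,1] "city" : (NP/PP)/N
        [1,2] "here" : PP/N
      [2,3] "cat" : N\(NP/N)
    [3,4] "heard" : (S/(S\NP))\N
  [4,6] S\NP   <B
    [4,5] "bone" : NP\NP
    [5,6] "found" : S\NP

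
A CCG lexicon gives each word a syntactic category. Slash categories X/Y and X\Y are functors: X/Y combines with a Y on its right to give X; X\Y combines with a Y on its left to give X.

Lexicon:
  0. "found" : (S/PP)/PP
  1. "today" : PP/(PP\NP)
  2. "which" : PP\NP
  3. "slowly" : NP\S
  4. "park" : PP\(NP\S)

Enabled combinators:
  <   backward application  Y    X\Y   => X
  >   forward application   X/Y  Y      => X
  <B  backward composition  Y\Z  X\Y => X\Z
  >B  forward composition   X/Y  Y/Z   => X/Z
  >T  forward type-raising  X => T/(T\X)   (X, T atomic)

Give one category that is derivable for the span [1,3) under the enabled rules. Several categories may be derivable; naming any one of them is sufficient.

PP

[0,5] S   >
  [0,3] S/PP   >
    [0,1] "found" : (S/PP)/PP
    [1,3] PP   >
      [1,2] "today" : PP/(PP\NP)
      [2,3] "which" : PP\NP
  [3,5] PP   <
    [3,4] "slowly" : NP\S
    [4,5] "park" : PP\(NP\S)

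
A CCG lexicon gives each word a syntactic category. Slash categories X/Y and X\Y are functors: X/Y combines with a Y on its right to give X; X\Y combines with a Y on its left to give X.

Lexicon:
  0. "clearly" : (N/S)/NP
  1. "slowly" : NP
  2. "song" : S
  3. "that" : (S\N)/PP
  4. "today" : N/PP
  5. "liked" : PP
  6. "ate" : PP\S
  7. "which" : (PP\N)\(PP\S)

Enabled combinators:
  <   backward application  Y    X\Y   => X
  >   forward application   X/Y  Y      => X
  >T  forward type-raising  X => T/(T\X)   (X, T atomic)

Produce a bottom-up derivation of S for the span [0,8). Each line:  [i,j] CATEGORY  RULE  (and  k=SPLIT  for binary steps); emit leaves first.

[0,1] (N/S)/NP  lex  "clearly"
[1,2] NP  lex  "slowly"
[0,2] N/S  >  k=1
[2,3] S  lex  "song"
[0,3] N  >  k=2
[3,4] (S\N)/PP  lex  "that"
[4,5] N/PP  lex  "today"
[5,6] PP  lex  "liked"
[4,6] N  >  k=5
[6,7] PP\S  lex  "ate"
[7,8] (PP\N)\(PP\S)  lex  "which"
[6,8] PP\N  <  k=7
[4,8] PP  <  k=6
[3,8] S\N  >  k=4
[0,8] S  <  k=3

[0,8] S   <
  [0,3] N   >
    [0,2] N/S   >
      [0,1] "clearly" : (N/S)/NP
      [1,2] "slowly" : NP
    [2,3] "song" : S
  [3,8] S\N   >
    [3,4] "that" : (S\N)/PP
    [4,8] PP   <
      [4,6] N   >
        [4,5] "today" : N/PP
        [5,6] "liked" : PP
      [6,8] PP\N   <
        [6,7] "ate" : PP\S
        [7,8] "which" : (PP\N)\(PP\S)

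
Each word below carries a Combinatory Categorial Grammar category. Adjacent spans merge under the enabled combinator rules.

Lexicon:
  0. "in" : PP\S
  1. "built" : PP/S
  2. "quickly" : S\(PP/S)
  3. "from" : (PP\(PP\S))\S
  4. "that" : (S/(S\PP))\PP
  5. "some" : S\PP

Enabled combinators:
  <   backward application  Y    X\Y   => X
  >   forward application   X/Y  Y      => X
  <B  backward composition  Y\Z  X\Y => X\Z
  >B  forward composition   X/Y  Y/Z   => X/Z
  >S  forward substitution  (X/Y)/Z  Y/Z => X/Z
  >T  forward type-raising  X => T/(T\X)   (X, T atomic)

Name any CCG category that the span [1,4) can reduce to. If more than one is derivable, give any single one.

[0,6] S   >
  [0,5] S/(S\PP)   <
    [0,4] PP   <
      [0,1] "in" : PP\S
      [1,4] PP\(PP\S)   <
        [1,3] S   <
          [1,2] "built" : PP/S
          [2,3] "quickly" : S\(PP/S)
        [3,4] "from" : (PP\(PP\S))\S
    [4,5] "that" : (S/(S\PP))\PP
  [5,6] "some" : S\PP

PP\(PP\S)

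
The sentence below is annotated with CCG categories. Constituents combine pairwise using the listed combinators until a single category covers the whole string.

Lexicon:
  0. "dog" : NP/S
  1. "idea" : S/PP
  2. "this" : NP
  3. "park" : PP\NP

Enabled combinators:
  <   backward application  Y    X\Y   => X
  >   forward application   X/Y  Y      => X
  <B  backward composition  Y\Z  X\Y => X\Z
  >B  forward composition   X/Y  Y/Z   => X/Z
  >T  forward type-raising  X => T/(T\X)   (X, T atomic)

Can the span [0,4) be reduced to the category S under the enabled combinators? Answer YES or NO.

NO

NP/S S/PP NP PP\NP
CKY chart[0,4] = {N/(N\NP), NP, NP/(NP\NP), NP/(PP\PP), NP/(S\S), PP/(PP\NP), S/(S\NP)}; S ∉ chart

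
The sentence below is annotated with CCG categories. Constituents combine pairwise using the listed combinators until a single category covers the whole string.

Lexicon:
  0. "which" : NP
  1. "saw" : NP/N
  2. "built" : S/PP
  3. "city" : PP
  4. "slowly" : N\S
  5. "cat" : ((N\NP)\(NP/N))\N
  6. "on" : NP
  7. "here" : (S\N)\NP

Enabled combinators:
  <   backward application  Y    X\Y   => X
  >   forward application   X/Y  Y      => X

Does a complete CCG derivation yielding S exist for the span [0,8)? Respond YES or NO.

[0,8] S   <
  [0,6] N   <
    [0,1] "which" : NP
    [1,6] N\NP   <
      [1,2] "saw" : NP/N
      [2,6] (N\NP)\(NP/N)   <
        [2,5] N   <
          [2,4] S   >
            [2,3] "built" : S/PP
            [3,4] "city" : PP
          [4,5] "slowly" : N\S
        [5,6] "cat" : ((N\NP)\(NP/N))\N
  [6,8] S\N   <
    [6,7] "on" : NP
    [7,8] "here" : (S\N)\NP

YES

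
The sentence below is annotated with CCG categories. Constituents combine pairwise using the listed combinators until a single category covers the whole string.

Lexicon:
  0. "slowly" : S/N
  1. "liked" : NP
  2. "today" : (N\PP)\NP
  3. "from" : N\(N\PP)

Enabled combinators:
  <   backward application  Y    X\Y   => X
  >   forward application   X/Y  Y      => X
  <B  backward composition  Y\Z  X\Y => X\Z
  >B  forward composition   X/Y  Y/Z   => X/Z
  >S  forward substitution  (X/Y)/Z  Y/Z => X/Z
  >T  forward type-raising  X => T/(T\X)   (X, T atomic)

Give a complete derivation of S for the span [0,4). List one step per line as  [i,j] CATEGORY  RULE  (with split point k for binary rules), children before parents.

[0,4] S   >
  [0,1] "slowly" : S/N
  [1,4] N   <
    [1,3] N\PP   <
      [1,2] "liked" : NP
      [2,3] "today" : (N\PP)\NP
    [3,4] "from" : N\(N\PP)

[0,1] S/N  lex  "slowly"
[1,2] NP  lex  "liked"
[2,3] (N\PP)\NP  lex  "today"
[1,3] N\PP  <  k=2
[3,4] N\(N\PP)  lex  "from"
[1,4] N  <  k=3
[0,4] S  >  k=1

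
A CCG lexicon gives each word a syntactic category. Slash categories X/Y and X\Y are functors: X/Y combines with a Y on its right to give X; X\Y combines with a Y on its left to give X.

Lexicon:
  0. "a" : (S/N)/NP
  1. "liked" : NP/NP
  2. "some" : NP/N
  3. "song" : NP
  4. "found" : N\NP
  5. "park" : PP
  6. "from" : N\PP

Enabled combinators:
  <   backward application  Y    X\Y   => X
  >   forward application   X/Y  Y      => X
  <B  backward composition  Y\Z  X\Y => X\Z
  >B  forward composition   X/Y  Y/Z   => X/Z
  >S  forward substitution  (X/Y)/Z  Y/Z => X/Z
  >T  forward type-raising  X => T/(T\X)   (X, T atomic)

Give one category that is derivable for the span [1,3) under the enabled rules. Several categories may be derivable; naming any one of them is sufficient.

[0,7] S   >
  [0,5] S/N   >
    [0,1] "a" : (S/N)/NP
    [1,5] NP   >
      [1,3] NP/N   >B
        [1,2] "liked" : NP/NP
        [2,3] "some" : NP/N
      [3,5] N   <
        [3,4] "song" : NP
        [4,5] "found" : N\NP
  [5,7] N   <
    [5,6] "park" : PP
    [6,7] "from" : N\PP

NP/N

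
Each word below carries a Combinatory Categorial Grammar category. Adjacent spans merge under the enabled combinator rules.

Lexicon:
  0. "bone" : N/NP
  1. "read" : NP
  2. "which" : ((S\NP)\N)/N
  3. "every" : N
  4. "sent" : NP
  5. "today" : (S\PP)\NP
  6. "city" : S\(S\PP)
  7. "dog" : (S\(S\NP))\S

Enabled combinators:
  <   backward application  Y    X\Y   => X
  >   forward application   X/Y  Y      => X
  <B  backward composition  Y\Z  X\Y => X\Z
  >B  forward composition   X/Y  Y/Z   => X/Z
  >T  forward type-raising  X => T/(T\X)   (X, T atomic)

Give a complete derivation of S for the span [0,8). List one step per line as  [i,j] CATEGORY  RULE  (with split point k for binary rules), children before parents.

[0,1] N/NP  lex  "bone"
[1,2] NP  lex  "read"
[0,2] N  >  k=1
[2,3] ((S\NP)\N)/N  lex  "which"
[3,4] N  lex  "every"
[2,4] (S\NP)\N  >  k=3
[0,4] S\NP  <  k=2
[4,5] NP  lex  "sent"
[5,6] (S\PP)\NP  lex  "today"
[4,6] S\PP  <  k=5
[6,7] S\(S\PP)  lex  "city"
[4,7] S  <  k=6
[7,8] (S\(S\NP))\S  lex  "dog"
[4,8] S\(S\NP)  <  k=7
[0,8] S  <  k=4

[0,8] S   <
  [0,4] S\NP   <
    [0,2] N   >
      [0,1] "bone" : N/NP
      [1,2] "read" : NP
    [2,4] (S\NP)\N   >
      [2,3] "which" : ((S\NP)\N)/N
      [3,4] "every" : N
  [4,8] S\(S\NP)   <
    [4,7] S   <
      [4,6] S\PP   <
        [4,5] "sent" : NP
        [5,6] "today" : (S\PP)\NP
      [6,7] "city" : S\(S\PP)
    [7,8] "dog" : (S\(S\NP))\S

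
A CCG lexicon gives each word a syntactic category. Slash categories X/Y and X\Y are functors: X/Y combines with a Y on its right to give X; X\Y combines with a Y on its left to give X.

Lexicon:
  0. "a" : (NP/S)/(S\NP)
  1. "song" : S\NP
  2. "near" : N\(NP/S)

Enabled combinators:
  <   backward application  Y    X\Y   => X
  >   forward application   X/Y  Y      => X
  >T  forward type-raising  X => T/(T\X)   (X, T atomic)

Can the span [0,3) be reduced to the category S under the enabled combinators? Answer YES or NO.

NO

(NP/S)/(S\NP) S\NP N\(NP/S)
CKY chart[0,3] = {N, N/(N\N), NP/(NP\N), PP/(PP\N), S/(S\N)}; S ∉ chart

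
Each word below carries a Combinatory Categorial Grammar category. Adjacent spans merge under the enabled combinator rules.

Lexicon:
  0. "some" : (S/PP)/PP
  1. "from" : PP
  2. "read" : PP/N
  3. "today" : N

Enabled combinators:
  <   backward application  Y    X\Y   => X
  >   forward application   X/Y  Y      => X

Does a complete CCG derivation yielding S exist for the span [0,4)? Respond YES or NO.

[0,4] S   >
  [0,2] S/PP   >
    [0,1] "some" : (S/PP)/PP
    [1,2] "from" : PP
  [2,4] PP   >
    [2,3] "read" : PP/N
    [3,4] "today" : N

YES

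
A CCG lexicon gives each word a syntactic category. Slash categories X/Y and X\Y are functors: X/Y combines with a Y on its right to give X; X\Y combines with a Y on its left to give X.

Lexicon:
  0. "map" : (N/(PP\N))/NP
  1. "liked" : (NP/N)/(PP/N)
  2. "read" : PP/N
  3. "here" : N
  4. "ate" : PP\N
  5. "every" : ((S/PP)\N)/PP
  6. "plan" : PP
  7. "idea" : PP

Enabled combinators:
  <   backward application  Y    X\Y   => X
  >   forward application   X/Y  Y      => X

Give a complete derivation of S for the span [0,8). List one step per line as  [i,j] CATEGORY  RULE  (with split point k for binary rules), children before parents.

[0,1] (N/(PP\N))/NP  lex  "map"
[1,2] (NP/N)/(PP/N)  lex  "liked"
[2,3] PP/N  lex  "read"
[1,3] NP/N  >  k=2
[3,4] N  lex  "here"
[1,4] NP  >  k=3
[0,4] N/(PP\N)  >  k=1
[4,5] PP\N  lex  "ate"
[0,5] N  >  k=4
[5,6] ((S/PP)\N)/PP  lex  "every"
[6,7] PP  lex  "plan"
[5,7] (S/PP)\N  >  k=6
[0,7] S/PP  <  k=5
[7,8] PP  lex  "idea"
[0,8] S  >  k=7

[0,8] S   >
  [0,7] S/PP   <
    [0,5] N   >
      [0,4] N/(PP\N)   >
        [0,1] "map" : (N/(PP\N))/NP
        [1,4] NP   >
          [1,3] NP/N   >
            [1,2] "liked" : (NP/N)/(PP/N)
            [2,3] "read" : PP/N
          [3,4] "here" : N
      [4,5] "ate" : PP\N
    [5,7] (S/PP)\N   >
      [5,6] "every" : ((S/PP)\N)/PP
      [6,7] "plan" : PP
  [7,8] "idea" : PP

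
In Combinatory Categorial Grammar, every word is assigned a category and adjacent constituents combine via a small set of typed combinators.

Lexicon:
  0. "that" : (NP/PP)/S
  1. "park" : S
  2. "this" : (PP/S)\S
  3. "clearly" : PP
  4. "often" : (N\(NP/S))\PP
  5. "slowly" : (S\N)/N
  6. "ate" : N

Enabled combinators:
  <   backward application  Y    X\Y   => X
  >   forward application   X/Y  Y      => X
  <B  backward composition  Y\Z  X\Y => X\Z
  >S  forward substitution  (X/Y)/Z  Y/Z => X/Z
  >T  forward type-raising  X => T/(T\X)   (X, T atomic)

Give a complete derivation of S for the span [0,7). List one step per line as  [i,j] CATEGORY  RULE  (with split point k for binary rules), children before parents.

[0,7] S   <
  [0,5] N   <
    [0,3] NP/S   >S
      [0,1] "that" : (NP/PP)/S
      [1,3] PP/S   <
        [1,2] "park" : S
        [2,3] "this" : (PP/S)\S
    [3,5] N\(NP/S)   <
      [3,4] "clearly" : PP
      [4,5] "often" : (N\(NP/S))\PP
  [5,7] S\N   >
    [5,6] "slowly" : (S\N)/N
    [6,7] "ate" : N

[0,1] (NP/PP)/S  lex  "that"
[1,2] S  lex  "park"
[2,3] (PP/S)\S  lex  "this"
[1,3] PP/S  <  k=2
[0,3] NP/S  >S  k=1
[3,4] PP  lex  "clearly"
[4,5] (N\(NP/S))\PP  lex  "often"
[3,5] N\(NP/S)  <  k=4
[0,5] N  <  k=3
[5,6] (S\N)/N  lex  "slowly"
[6,7] N  lex  "ate"
[5,7] S\N  >  k=6
[0,7] S  <  k=5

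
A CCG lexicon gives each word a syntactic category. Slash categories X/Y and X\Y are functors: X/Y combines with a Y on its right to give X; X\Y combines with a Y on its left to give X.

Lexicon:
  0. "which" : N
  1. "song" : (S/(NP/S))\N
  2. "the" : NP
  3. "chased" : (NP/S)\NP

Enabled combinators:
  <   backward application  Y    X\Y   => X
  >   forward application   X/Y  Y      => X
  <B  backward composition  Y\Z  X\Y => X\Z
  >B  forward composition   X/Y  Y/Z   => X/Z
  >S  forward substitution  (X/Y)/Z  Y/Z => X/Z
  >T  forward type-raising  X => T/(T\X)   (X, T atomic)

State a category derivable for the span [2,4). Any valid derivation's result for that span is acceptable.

NP/S

[0,4] S   >
  [0,2] S/(NP/S)   <
    [0,1] "which" : N
    [1,2] "song" : (S/(NP/S))\N
  [2,4] NP/S   <
    [2,3] "the" : NP
    [3,4] "chased" : (NP/S)\NP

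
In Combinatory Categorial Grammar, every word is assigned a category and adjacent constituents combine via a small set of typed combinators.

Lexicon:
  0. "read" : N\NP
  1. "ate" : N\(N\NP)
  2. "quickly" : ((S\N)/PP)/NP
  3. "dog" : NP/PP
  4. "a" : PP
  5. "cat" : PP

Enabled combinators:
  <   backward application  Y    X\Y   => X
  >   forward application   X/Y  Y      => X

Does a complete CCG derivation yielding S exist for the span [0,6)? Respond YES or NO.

[0,6] S   <
  [0,2] N   <
    [0,1] "read" : N\NP
    [1,2] "ate" : N\(N\NP)
  [2,6] S\N   >
    [2,5] (S\N)/PP   >
      [2,3] "quickly" : ((S\N)/PP)/NP
      [3,5] NP   >
        [3,4] "dog" : NP/PP
        [4,5] "a" : PP
    [5,6] "cat" : PP

YES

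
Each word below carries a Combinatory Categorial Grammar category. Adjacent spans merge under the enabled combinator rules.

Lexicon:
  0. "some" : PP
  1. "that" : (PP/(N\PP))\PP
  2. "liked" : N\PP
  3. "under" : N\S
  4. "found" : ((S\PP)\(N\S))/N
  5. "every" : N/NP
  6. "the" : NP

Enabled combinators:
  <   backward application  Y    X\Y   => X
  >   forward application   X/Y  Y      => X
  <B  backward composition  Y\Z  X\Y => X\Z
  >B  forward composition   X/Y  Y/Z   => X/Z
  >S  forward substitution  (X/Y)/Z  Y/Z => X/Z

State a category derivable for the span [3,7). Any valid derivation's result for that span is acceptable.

S\PP

[0,7] S   <
  [0,3] PP   >
    [0,2] PP/(N\PP)   <
      [0,1] "some" : PP
      [1,2] "that" : (PP/(N\PP))\PP
    [2,3] "liked" : N\PP
  [3,7] S\PP   <
    [3,4] "under" : N\S
    [4,7] (S\PP)\(N\S)   >
      [4,5] "found" : ((S\PP)\(N\S))/N
      [5,7] N   >
        [5,6] "every" : N/NP
        [6,7] "the" : NP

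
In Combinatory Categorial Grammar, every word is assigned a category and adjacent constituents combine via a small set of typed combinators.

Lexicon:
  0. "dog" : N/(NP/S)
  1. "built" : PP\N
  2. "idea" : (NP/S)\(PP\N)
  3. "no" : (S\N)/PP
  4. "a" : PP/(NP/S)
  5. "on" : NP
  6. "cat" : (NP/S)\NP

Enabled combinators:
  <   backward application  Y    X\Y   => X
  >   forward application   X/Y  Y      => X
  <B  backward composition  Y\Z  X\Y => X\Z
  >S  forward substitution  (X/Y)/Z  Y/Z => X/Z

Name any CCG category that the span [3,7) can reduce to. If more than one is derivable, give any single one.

S\N

[0,7] S   <
  [0,3] N   >
    [0,1] "dog" : N/(NP/S)
    [1,3] NP/S   <
      [1,2] "built" : PP\N
      [2,3] "idea" : (NP/S)\(PP\N)
  [3,7] S\N   >
    [3,4] "no" : (S\N)/PP
    [4,7] PP   >
      [4,5] "a" : PP/(NP/S)
      [5,7] NP/S   <
        [5,6] "on" : NP
        [6,7] "cat" : (NP/S)\NP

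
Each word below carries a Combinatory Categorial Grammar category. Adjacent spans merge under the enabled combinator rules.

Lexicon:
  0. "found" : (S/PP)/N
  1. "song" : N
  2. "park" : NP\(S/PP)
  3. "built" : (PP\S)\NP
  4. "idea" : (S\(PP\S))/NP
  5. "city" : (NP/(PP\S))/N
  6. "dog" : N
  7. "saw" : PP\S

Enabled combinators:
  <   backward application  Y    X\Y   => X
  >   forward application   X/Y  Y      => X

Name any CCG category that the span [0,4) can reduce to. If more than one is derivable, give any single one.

[0,8] S   <
  [0,4] PP\S   <
    [0,3] NP   <
      [0,2] S/PP   >
        [0,1] "found" : (S/PP)/N
        [1,2] "song" : N
      [2,3] "park" : NP\(S/PP)
    [3,4] "built" : (PP\S)\NP
  [4,8] S\(PP\S)   >
    [4,5] "idea" : (S\(PP\S))/NP
    [5,8] NP   >
      [5,7] NP/(PP\S)   >
        [5,6] "city" : (NP/(PP\S))/N
        [6,7] "dog" : N
      [7,8] "saw" : PP\S

PP\S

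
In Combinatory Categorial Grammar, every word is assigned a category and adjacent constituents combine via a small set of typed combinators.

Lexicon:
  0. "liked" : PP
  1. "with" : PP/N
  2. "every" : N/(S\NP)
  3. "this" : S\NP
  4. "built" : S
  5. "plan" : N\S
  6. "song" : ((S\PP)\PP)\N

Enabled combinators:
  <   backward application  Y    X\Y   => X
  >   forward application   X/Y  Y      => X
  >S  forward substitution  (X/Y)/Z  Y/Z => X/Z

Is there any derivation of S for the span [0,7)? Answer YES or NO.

[0,7] S   <
  [0,1] "liked" : PP
  [1,7] S\PP   <
    [1,4] PP   >
      [1,2] "with" : PP/N
      [2,4] N   >
        [2,3] "every" : N/(S\NP)
        [3,4] "this" : S\NP
    [4,7] (S\PP)\PP   <
      [4,6] N   <
        [4,5] "built" : S
        [5,6] "plan" : N\S
      [6,7] "song" : ((S\PP)\PP)\N

YES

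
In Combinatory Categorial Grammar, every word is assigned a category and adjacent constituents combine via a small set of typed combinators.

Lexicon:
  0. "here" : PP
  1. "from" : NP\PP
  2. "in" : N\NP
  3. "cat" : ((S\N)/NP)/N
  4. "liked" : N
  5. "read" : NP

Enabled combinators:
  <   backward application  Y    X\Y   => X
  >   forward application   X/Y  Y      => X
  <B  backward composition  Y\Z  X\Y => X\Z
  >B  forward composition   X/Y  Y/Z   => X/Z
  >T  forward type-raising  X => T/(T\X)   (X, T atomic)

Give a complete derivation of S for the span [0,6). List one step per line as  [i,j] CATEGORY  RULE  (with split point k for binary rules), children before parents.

[0,1] PP  lex  "here"
[1,2] NP\PP  lex  "from"
[2,3] N\NP  lex  "in"
[3,4] ((S\N)/NP)/N  lex  "cat"
[4,5] N  lex  "liked"
[3,5] (S\N)/NP  >  k=4
[5,6] NP  lex  "read"
[3,6] S\N  >  k=5
[2,6] S\NP  <B  k=3
[1,6] S\PP  <B  k=2
[0,6] S  <  k=1

[0,6] S   <
  [0,1] "here" : PP
  [1,6] S\PP   <B
    [1,2] "from" : NP\PP
    [2,6] S\NP   <B
      [2,3] "in" : N\NP
      [3,6] S\N   >
        [3,5] (S\N)/NP   >
          [3,4] "cat" : ((S\N)/NP)/N
          [4,5] "liked" : N
        [5,6] "read" : NP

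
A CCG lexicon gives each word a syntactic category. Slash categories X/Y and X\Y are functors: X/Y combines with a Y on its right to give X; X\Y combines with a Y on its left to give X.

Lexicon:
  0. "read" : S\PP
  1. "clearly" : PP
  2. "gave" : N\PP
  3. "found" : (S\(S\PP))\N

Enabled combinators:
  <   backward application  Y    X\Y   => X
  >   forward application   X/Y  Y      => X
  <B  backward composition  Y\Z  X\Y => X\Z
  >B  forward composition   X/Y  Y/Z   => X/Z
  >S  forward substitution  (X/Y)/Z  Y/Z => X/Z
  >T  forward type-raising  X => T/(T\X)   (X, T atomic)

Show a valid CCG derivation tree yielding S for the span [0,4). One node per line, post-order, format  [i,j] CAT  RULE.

[0,4] S   <
  [0,1] "read" : S\PP
  [1,4] S\(S\PP)   <
    [1,3] N   <
      [1,2] "clearly" : PP
      [2,3] "gave" : N\PP
    [3,4] "found" : (S\(S\PP))\N

[0,1] S\PP  lex  "read"
[1,2] PP  lex  "clearly"
[2,3] N\PP  lex  "gave"
[1,3] N  <  k=2
[3,4] (S\(S\PP))\N  lex  "found"
[1,4] S\(S\PP)  <  k=3
[0,4] S  <  k=1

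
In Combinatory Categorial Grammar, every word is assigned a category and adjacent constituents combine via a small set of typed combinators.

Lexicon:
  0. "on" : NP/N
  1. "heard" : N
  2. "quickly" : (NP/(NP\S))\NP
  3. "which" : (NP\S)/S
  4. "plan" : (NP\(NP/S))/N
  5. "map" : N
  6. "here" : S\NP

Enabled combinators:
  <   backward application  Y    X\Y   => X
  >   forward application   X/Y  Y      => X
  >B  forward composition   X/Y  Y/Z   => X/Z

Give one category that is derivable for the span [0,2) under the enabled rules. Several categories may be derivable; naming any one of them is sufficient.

NP

[0,7] S   <
  [0,6] NP   <
    [0,4] NP/S   >B
      [0,3] NP/(NP\S)   <
        [0,2] NP   >
          [0,1] "on" : NP/N
          [1,2] "heard" : N
        [2,3] "quickly" : (NP/(NP\S))\NP
      [3,4] "which" : (NP\S)/S
    [4,6] NP\(NP/S)   >
      [4,5] "plan" : (NP\(NP/S))/N
      [5,6] "map" : N
  [6,7] "here" : S\NP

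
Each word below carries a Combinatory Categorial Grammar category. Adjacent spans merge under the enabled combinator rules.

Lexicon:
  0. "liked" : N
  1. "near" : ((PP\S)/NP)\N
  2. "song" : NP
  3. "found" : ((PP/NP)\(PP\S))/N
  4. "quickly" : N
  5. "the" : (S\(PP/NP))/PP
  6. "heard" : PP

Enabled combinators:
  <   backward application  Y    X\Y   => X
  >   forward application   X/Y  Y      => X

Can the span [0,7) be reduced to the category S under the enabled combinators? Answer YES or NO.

YES

[0,7] S   <
  [0,5] PP/NP   <
    [0,3] PP\S   >
      [0,2] (PP\S)/NP   <
        [0,1] "liked" : N
        [1,2] "near" : ((PP\S)/NP)\N
      [2,3] "song" : NP
    [3,5] (PP/NP)\(PP\S)   >
      [3,4] "found" : ((PP/NP)\(PP\S))/N
      [4,5] "quickly" : N
  [5,7] S\(PP/NP)   >
    [5,6] "the" : (S\(PP/NP))/PP
    [6,7] "heard" : PP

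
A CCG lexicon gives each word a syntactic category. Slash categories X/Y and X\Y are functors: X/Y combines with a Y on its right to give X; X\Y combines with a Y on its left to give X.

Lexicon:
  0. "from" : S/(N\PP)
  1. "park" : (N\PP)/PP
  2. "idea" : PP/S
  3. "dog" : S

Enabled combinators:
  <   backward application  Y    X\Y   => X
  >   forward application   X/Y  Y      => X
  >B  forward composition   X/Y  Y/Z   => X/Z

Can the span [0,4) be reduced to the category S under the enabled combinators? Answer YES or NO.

YES

[0,4] S   >
  [0,1] "from" : S/(N\PP)
  [1,4] N\PP   >
    [1,2] "park" : (N\PP)/PP
    [2,4] PP   >
      [2,3] "idea" : PP/S
      [3,4] "dog" : S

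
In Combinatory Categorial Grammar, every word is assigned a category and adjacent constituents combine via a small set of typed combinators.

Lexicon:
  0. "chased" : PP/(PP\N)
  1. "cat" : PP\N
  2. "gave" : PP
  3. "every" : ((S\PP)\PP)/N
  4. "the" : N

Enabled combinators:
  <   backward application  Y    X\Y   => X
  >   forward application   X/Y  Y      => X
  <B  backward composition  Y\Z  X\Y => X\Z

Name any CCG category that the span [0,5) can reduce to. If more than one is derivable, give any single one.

[0,5] S   <
  [0,2] PP   >
    [0,1] "chased" : PP/(PP\N)
    [1,2] "cat" : PP\N
  [2,5] S\PP   <
    [2,3] "gave" : PP
    [3,5] (S\PP)\PP   >
      [3,4] "every" : ((S\PP)\PP)/N
      [4,5] "the" : N

S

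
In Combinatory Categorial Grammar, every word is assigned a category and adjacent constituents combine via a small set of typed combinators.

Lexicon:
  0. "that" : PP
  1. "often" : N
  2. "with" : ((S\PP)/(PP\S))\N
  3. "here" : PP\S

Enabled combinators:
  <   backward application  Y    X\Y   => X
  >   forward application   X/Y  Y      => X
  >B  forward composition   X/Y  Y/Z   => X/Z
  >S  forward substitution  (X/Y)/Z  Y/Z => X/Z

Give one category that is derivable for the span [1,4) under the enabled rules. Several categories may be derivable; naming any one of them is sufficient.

[0,4] S   <
  [0,1] "that" : PP
  [1,4] S\PP   >
    [1,3] (S\PP)/(PP\S)   <
      [1,2] "often" : N
      [2,3] "with" : ((S\PP)/(PP\S))\N
    [3,4] "here" : PP\S

S\PP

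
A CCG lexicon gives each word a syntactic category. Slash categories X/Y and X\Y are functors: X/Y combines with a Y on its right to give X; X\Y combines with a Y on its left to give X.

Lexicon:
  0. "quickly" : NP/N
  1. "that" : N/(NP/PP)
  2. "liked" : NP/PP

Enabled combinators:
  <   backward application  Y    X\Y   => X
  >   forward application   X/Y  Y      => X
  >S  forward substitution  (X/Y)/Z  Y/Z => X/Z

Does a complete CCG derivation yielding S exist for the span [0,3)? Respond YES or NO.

NO

NP/N N/(NP/PP) NP/PP
CKY chart[0,3] = {NP}; S ∉ chart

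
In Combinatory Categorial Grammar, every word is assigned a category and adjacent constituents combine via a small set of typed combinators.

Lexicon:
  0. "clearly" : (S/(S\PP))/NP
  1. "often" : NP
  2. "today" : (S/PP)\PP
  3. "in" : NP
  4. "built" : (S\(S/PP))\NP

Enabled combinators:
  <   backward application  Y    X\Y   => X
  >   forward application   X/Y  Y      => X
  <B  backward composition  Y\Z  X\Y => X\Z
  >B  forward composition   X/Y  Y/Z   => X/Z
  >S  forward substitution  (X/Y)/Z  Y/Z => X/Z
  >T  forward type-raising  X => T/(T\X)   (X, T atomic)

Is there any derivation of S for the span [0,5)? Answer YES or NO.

[0,5] S   >
  [0,2] S/(S\PP)   >
    [0,1] "clearly" : (S/(S\PP))/NP
    [1,2] "often" : NP
  [2,5] S\PP   <B
    [2,3] "today" : (S/PP)\PP
    [3,5] S\(S/PP)   <
      [3,4] "in" : NP
      [4,5] "built" : (S\(S/PP))\NP

YES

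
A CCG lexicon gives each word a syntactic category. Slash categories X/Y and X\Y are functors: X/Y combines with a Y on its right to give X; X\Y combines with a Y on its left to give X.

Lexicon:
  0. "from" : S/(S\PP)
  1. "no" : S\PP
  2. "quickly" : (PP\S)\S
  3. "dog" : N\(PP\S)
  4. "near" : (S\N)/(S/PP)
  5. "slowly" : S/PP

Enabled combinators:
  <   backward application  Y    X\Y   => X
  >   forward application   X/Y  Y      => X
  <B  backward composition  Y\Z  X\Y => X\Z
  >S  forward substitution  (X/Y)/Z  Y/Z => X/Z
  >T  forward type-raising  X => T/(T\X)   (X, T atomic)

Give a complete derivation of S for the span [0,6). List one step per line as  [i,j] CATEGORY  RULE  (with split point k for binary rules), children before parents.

[0,1] S/(S\PP)  lex  "from"
[1,2] S\PP  lex  "no"
[2,3] (PP\S)\S  lex  "quickly"
[3,4] N\(PP\S)  lex  "dog"
[2,4] N\S  <B  k=3
[1,4] N\PP  <B  k=2
[4,5] (S\N)/(S/PP)  lex  "near"
[5,6] S/PP  lex  "slowly"
[4,6] S\N  >  k=5
[1,6] S\PP  <B  k=4
[0,6] S  >  k=1

[0,6] S   >
  [0,1] "from" : S/(S\PP)
  [1,6] S\PP   <B
    [1,4] N\PP   <B
      [1,2] "no" : S\PP
      [2,4] N\S   <B
        [2,3] "quickly" : (PP\S)\S
        [3,4] "dog" : N\(PP\S)
    [4,6] S\N   >
      [4,5] "near" : (S\N)/(S/PP)
      [5,6] "slowly" : S/PP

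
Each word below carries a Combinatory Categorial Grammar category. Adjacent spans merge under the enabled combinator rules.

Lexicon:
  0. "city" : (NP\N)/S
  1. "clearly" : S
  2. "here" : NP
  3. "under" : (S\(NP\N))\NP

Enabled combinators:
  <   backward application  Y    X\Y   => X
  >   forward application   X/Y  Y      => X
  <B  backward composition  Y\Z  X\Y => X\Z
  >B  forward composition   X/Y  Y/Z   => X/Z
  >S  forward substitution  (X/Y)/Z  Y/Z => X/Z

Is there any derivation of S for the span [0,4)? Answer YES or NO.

YES

[0,4] S   <
  [0,2] NP\N   >
    [0,1] "city" : (NP\N)/S
    [1,2] "clearly" : S
  [2,4] S\(NP\N)   <
    [2,3] "here" : NP
    [3,4] "under" : (S\(NP\N))\NP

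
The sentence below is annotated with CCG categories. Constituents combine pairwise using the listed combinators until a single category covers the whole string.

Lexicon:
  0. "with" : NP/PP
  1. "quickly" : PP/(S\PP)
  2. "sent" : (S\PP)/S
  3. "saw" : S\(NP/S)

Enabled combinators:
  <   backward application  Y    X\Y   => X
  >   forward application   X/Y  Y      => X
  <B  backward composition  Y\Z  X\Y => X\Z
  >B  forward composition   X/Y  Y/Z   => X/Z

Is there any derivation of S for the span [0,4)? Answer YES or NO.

YES

[0,4] S   <
  [0,3] NP/S   >B
    [0,1] "with" : NP/PP
    [1,3] PP/S   >B
      [1,2] "quickly" : PP/(S\PP)
      [2,3] "sent" : (S\PP)/S
  [3,4] "saw" : S\(NP/S)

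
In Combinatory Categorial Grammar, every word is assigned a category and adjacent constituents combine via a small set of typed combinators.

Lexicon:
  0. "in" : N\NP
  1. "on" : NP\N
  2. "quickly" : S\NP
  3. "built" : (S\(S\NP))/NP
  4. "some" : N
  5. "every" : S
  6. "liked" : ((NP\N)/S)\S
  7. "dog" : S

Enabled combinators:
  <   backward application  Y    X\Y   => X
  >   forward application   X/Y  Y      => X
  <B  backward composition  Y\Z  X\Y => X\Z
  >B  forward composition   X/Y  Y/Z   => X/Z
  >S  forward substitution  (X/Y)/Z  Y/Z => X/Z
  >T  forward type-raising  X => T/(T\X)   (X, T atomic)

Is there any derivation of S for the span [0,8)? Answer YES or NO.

YES

[0,8] S   <
  [0,3] S\NP   <B
    [0,2] NP\NP   <B
      [0,1] "in" : N\NP
      [1,2] "on" : NP\N
    [2,3] "quickly" : S\NP
  [3,8] S\(S\NP)   >
    [3,4] "built" : (S\(S\NP))/NP
    [4,8] NP   >
      [4,5] NP/(NP\N)   >T
        [4,5] "some" : N
      [5,8] NP\N   >
        [5,7] (NP\N)/S   <
          [5,6] "every" : S
          [6,7] "liked" : ((NP\N)/S)\S
        [7,8] "dog" : S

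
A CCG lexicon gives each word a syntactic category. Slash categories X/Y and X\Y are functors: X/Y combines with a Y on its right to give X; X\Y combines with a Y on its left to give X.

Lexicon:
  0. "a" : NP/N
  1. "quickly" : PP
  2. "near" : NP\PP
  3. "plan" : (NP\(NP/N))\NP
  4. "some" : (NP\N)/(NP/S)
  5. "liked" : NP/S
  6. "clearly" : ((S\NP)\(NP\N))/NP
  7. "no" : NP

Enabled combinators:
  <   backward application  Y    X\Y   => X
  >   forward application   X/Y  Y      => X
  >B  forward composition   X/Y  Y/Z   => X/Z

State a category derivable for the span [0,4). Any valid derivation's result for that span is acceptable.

NP

[0,8] S   <
  [0,4] NP   <
    [0,1] "a" : NP/N
    [1,4] NP\(NP/N)   <
      [1,3] NP   <
        [1,2] "quickly" : PP
        [2,3] "near" : NP\PP
      [3,4] "plan" : (NP\(NP/N))\NP
  [4,8] S\NP   <
    [4,6] NP\N   >
      [4,5] "some" : (NP\N)/(NP/S)
      [5,6] "liked" : NP/S
    [6,8] (S\NP)\(NP\N)   >
      [6,7] "clearly" : ((S\NP)\(NP\N))/NP
      [7,8] "no" : NP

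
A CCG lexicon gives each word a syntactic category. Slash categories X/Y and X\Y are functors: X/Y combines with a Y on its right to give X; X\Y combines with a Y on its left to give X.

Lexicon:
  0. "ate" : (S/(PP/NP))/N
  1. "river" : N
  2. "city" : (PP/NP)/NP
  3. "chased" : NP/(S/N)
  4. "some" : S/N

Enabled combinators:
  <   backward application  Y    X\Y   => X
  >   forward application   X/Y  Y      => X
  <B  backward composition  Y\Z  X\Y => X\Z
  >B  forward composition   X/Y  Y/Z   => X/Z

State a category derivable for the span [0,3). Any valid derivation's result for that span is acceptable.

S/NP

[0,5] S   >
  [0,3] S/NP   >B
    [0,2] S/(PP/NP)   >
      [0,1] "ate" : (S/(PP/NP))/N
      [1,2] "river" : N
    [2,3] "city" : (PP/NP)/NP
  [3,5] NP   >
    [3,4] "chased" : NP/(S/N)
    [4,5] "some" : S/N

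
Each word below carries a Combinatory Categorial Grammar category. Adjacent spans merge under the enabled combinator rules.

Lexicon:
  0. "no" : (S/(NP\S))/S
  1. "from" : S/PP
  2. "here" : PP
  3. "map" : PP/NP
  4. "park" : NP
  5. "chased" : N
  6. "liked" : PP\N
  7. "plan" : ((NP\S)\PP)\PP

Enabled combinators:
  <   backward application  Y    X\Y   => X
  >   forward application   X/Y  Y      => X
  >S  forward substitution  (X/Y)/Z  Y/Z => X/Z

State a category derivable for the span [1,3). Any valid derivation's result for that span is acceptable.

[0,8] S   >
  [0,3] S/(NP\S)   >
    [0,1] "no" : (S/(NP\S))/S
    [1,3] S   >
      [1,2] "from" : S/PP
      [2,3] "here" : PP
  [3,8] NP\S   <
    [3,5] PP   >
      [3,4] "map" : PP/NP
      [4,5] "park" : NP
    [5,8] (NP\S)\PP   <
      [5,7] PP   <
        [5,6] "chased" : N
        [6,7] "liked" : PP\N
      [7,8] "plan" : ((NP\S)\PP)\PP

S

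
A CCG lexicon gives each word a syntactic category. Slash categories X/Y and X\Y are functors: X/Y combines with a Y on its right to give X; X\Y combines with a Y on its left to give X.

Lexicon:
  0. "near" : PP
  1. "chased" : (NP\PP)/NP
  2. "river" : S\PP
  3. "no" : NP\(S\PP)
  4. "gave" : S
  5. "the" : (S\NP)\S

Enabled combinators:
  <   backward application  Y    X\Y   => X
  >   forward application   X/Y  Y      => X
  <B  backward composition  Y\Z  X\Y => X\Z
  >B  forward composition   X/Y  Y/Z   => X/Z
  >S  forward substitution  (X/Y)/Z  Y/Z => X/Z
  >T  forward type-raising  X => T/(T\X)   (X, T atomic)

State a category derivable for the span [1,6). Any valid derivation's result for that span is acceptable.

[0,6] S   >
  [0,1] S/(S\PP)   >T
    [0,1] "near" : PP
  [1,6] S\PP   <B
    [1,4] NP\PP   >
      [1,2] "chased" : (NP\PP)/NP
      [2,4] NP   <
        [2,3] "river" : S\PP
        [3,4] "no" : NP\(S\PP)
    [4,6] S\NP   <
      [4,5] "gave" : S
      [5,6] "the" : (S\NP)\S

S\PP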